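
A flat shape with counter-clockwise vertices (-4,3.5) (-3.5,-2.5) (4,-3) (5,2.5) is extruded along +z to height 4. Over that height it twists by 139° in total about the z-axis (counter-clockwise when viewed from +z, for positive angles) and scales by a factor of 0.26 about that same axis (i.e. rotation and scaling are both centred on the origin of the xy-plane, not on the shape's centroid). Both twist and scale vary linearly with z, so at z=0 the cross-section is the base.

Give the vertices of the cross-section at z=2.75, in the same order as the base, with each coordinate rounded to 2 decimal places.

Cross-section at z=2.75: (-1.52,-2.12) (1.39,-1.59) (1.28,2.10) (-1.46,2.33)

t = z/height = 2.75/4 = 0.6875
s = 1 + (scale-1)·z/height = 1 + (0.26-1)·2.75/4 = 0.491250
θ = twist·z/height = 139°·2.75/4 = 95.5625° = 1.667880 rad
cos θ = -0.096932, sin θ = 0.995291 (intermediates below are computed at full precision and shown rounded to 5 d.p.)
v1: (-4,3.5) → rotate → (-3.09579,-4.32042) → ×s → (-1.52081,-2.12241) → (-1.52,-2.12)
v2: (-3.5,-2.5) → rotate → (2.82749,-3.24119) → ×s → (1.38900,-1.59223) → (1.39,-1.59)
v3: (4,-3) → rotate → (2.59815,4.27196) → ×s → (1.27634,2.09860) → (1.28,2.10)
v4: (5,2.5) → rotate → (-2.97289,4.73413) → ×s → (-1.46043,2.32564) → (-1.46,2.33)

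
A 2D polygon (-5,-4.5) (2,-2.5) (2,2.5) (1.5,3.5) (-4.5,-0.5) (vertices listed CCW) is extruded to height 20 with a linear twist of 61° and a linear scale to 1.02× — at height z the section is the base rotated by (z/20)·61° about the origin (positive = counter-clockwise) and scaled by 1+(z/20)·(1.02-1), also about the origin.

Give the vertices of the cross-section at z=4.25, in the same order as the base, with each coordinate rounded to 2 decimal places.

t = z/height = 4.25/20 = 0.2125
s = 1 + (scale-1)·z/height = 1 + (1.02-1)·4.25/20 = 1.004250
θ = twist·z/height = 61°·4.25/20 = 12.9625° = 0.226238 rad
cos θ = 0.974517, sin θ = 0.224313 (intermediates below are computed at full precision and shown rounded to 5 d.p.)
v1: (-5,-4.5) → rotate → (-3.86318,-5.50689) → ×s → (-3.87959,-5.53030) → (-3.88,-5.53)
v2: (2,-2.5) → rotate → (2.50982,-1.98767) → ×s → (2.52048,-1.99611) → (2.52,-2.00)
v3: (2,2.5) → rotate → (1.38825,2.88492) → ×s → (1.39415,2.89718) → (1.39,2.90)
v4: (1.5,3.5) → rotate → (0.67668,3.74728) → ×s → (0.67956,3.76321) → (0.68,3.76)
v5: (-4.5,-0.5) → rotate → (-4.27317,-1.49667) → ×s → (-4.29133,-1.50303) → (-4.29,-1.50)

Cross-section at z=4.25: (-3.88,-5.53) (2.52,-2.00) (1.39,2.90) (0.68,3.76) (-4.29,-1.50)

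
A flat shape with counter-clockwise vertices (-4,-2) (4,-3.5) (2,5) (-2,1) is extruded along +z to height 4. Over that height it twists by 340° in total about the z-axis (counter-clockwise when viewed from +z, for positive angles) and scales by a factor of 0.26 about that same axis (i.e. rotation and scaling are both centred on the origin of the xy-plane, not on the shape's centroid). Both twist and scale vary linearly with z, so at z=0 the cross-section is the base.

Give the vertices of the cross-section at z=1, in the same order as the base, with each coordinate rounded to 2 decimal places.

t = z/height = 1/4 = 0.25
s = 1 + (scale-1)·z/height = 1 + (0.26-1)·1/4 = 0.815000
θ = twist·z/height = 340°·1/4 = 85.0000° = 1.483530 rad
cos θ = 0.087156, sin θ = 0.996195 (intermediates below are computed at full precision and shown rounded to 5 d.p.)
v1: (-4,-2) → rotate → (1.64377,-4.15909) → ×s → (1.33967,-3.38966) → (1.34,-3.39)
v2: (4,-3.5) → rotate → (3.83530,3.67973) → ×s → (3.12577,2.99898) → (3.13,3.00)
v3: (2,5) → rotate → (-4.80666,2.42817) → ×s → (-3.91743,1.97896) → (-3.92,1.98)
v4: (-2,1) → rotate → (-1.17051,-1.90523) → ×s → (-0.95396,-1.55277) → (-0.95,-1.55)

Cross-section at z=1: (1.34,-3.39) (3.13,3.00) (-3.92,1.98) (-0.95,-1.55)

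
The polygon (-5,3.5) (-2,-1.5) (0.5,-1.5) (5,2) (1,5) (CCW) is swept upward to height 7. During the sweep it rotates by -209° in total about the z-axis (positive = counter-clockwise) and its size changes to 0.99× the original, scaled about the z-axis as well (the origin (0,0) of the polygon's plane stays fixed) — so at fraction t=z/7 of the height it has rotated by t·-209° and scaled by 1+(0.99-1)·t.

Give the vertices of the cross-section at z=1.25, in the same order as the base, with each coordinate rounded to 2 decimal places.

Cross-section at z=1.25: (-1.85,5.80) (-2.50,0.02) (-0.51,-1.49) (5.18,-1.44) (3.82,3.36)

t = z/height = 1.25/7 = 0.178571
s = 1 + (scale-1)·z/height = 1 + (0.99-1)·1.25/7 = 0.998214
θ = twist·z/height = -209°·1.25/7 = -37.3214° = -0.651382 rad
cos θ = 0.795247, sin θ = -0.606286 (intermediates below are computed at full precision and shown rounded to 5 d.p.)
v1: (-5,3.5) → rotate → (-1.85423,5.81479) → ×s → (-1.85092,5.80441) → (-1.85,5.80)
v2: (-2,-1.5) → rotate → (-2.49992,0.01970) → ×s → (-2.49546,0.01967) → (-2.50,0.02)
v3: (0.5,-1.5) → rotate → (-0.51181,-1.49601) → ×s → (-0.51089,-1.49334) → (-0.51,-1.49)
v4: (5,2) → rotate → (5.18881,-1.44094) → ×s → (5.17954,-1.43836) → (5.18,-1.44)
v5: (1,5) → rotate → (3.82668,3.36995) → ×s → (3.81984,3.36393) → (3.82,3.36)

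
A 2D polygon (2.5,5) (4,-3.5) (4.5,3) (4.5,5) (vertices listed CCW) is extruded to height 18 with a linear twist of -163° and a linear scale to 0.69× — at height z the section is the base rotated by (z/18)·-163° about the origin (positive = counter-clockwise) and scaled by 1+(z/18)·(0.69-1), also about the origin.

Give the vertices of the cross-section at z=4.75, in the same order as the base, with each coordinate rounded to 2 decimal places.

t = z/height = 4.75/18 = 0.263889
s = 1 + (scale-1)·z/height = 1 + (0.69-1)·4.75/18 = 0.918194
θ = twist·z/height = -163°·4.75/18 = -43.0139° = -0.750734 rad
cos θ = 0.731188, sin θ = -0.682176 (intermediates below are computed at full precision and shown rounded to 5 d.p.)
v1: (2.5,5) → rotate → (5.23885,1.95050) → ×s → (4.81028,1.79094) → (4.81,1.79)
v2: (4,-3.5) → rotate → (0.53714,-5.28786) → ×s → (0.49320,-4.85529) → (0.49,-4.86)
v3: (4.5,3) → rotate → (5.33687,-0.87623) → ×s → (4.90029,-0.80455) → (4.90,-0.80)
v4: (4.5,5) → rotate → (6.70123,0.58615) → ×s → (6.15303,0.53820) → (6.15,0.54)

Cross-section at z=4.75: (4.81,1.79) (0.49,-4.86) (4.90,-0.80) (6.15,0.54)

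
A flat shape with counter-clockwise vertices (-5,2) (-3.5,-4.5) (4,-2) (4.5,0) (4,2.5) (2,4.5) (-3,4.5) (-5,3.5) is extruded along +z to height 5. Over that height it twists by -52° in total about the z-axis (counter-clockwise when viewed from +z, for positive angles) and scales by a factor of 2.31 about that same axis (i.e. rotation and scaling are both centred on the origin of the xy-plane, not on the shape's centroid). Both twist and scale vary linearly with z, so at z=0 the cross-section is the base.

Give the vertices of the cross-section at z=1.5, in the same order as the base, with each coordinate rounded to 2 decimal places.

t = z/height = 1.5/5 = 0.3
s = 1 + (scale-1)·z/height = 1 + (2.31-1)·1.5/5 = 1.393000
θ = twist·z/height = -52°·1.5/5 = -15.6000° = -0.272271 rad
cos θ = 0.963163, sin θ = -0.268920 (intermediates below are computed at full precision and shown rounded to 5 d.p.)
v1: (-5,2) → rotate → (-4.27797,3.27092) → ×s → (-5.95922,4.55640) → (-5.96,4.56)
v2: (-3.5,-4.5) → rotate → (-4.58121,-3.39301) → ×s → (-6.38162,-4.72647) → (-6.38,-4.73)
v3: (4,-2) → rotate → (3.31481,-3.00200) → ×s → (4.61753,-4.18179) → (4.62,-4.18)
v4: (4.5,0) → rotate → (4.33423,-1.21014) → ×s → (6.03758,-1.68572) → (6.04,-1.69)
v5: (4,2.5) → rotate → (4.52495,1.33223) → ×s → (6.30326,1.85579) → (6.30,1.86)
v6: (2,4.5) → rotate → (3.13646,3.79639) → ×s → (4.36909,5.28837) → (4.37,5.29)
v7: (-3,4.5) → rotate → (-1.67935,5.14099) → ×s → (-2.33933,7.16140) → (-2.34,7.16)
v8: (-5,3.5) → rotate → (-3.87459,4.71567) → ×s → (-5.39731,6.56893) → (-5.40,6.57)

Cross-section at z=1.5: (-5.96,4.56) (-6.38,-4.73) (4.62,-4.18) (6.04,-1.69) (6.30,1.86) (4.37,5.29) (-2.34,7.16) (-5.40,6.57)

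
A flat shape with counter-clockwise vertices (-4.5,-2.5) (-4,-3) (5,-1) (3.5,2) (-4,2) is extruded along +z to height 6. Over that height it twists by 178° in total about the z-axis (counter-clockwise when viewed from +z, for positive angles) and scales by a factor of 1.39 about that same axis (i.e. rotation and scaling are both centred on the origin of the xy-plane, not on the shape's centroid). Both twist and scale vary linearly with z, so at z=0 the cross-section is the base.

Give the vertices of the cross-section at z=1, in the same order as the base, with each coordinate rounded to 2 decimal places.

t = z/height = 1/6 = 0.166667
s = 1 + (scale-1)·z/height = 1 + (1.39-1)·1/6 = 1.065000
θ = twist·z/height = 178°·1/6 = 29.6667° = 0.517781 rad
cos θ = 0.868920, sin θ = 0.494953 (intermediates below are computed at full precision and shown rounded to 5 d.p.)
v1: (-4.5,-2.5) → rotate → (-2.67276,-4.39959) → ×s → (-2.84648,-4.68556) → (-2.85,-4.69)
v2: (-4,-3) → rotate → (-1.99082,-4.58657) → ×s → (-2.12022,-4.88470) → (-2.12,-4.88)
v3: (5,-1) → rotate → (4.83955,1.60585) → ×s → (5.15412,1.71023) → (5.15,1.71)
v4: (3.5,2) → rotate → (2.05131,3.47018) → ×s → (2.18465,3.69574) → (2.18,3.70)
v5: (-4,2) → rotate → (-4.46558,-0.24197) → ×s → (-4.75585,-0.25770) → (-4.76,-0.26)

Cross-section at z=1: (-2.85,-4.69) (-2.12,-4.88) (5.15,1.71) (2.18,3.70) (-4.76,-0.26)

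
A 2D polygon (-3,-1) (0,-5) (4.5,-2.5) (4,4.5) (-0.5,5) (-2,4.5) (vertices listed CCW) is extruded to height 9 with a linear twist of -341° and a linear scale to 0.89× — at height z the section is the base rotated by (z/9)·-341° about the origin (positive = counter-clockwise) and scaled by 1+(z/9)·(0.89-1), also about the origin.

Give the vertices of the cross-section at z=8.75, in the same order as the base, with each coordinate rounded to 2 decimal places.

t = z/height = 8.75/9 = 0.972222
s = 1 + (scale-1)·z/height = 1 + (0.89-1)·8.75/9 = 0.893056
θ = twist·z/height = -341°·8.75/9 = -331.5278° = -5.786251 rad
cos θ = 0.879048, sin θ = 0.476733 (intermediates below are computed at full precision and shown rounded to 5 d.p.)
v1: (-3,-1) → rotate → (-2.16041,-2.30925) → ×s → (-1.92937,-2.06229) → (-1.93,-2.06)
v2: (0,-5) → rotate → (2.38366,-4.39524) → ×s → (2.12874,-3.92520) → (2.13,-3.93)
v3: (4.5,-2.5) → rotate → (5.14755,-0.05232) → ×s → (4.59705,-0.04673) → (4.60,-0.05)
v4: (4,4.5) → rotate → (1.37090,5.86265) → ×s → (1.22429,5.23567) → (1.22,5.24)
v5: (-0.5,5) → rotate → (-2.82319,4.15688) → ×s → (-2.52126,3.71232) → (-2.52,3.71)
v6: (-2,4.5) → rotate → (-3.90339,3.00225) → ×s → (-3.48595,2.68118) → (-3.49,2.68)

Cross-section at z=8.75: (-1.93,-2.06) (2.13,-3.93) (4.60,-0.05) (1.22,5.24) (-2.52,3.71) (-3.49,2.68)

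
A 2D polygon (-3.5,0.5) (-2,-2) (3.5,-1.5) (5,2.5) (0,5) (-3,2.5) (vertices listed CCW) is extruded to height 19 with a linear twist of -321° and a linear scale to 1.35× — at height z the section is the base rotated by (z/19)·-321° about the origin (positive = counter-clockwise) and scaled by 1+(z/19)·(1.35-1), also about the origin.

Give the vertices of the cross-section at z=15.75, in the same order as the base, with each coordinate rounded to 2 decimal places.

t = z/height = 15.75/19 = 0.828947
s = 1 + (scale-1)·z/height = 1 + (1.35-1)·15.75/19 = 1.290132
θ = twist·z/height = -321°·15.75/19 = -266.0921° = -4.644183 rad
cos θ = -0.068153, sin θ = 0.997675 (intermediates below are computed at full precision and shown rounded to 5 d.p.)
v1: (-3.5,0.5) → rotate → (-0.26030,-3.52594) → ×s → (-0.33582,-4.54892) → (-0.34,-4.55)
v2: (-2,-2) → rotate → (2.13166,-1.85904) → ×s → (2.75012,-2.39841) → (2.75,-2.40)
v3: (3.5,-1.5) → rotate → (1.25798,3.59409) → ×s → (1.62296,4.63685) → (1.62,4.64)
v4: (5,2.5) → rotate → (-2.83495,4.81799) → ×s → (-3.65746,6.21584) → (-3.66,6.22)
v5: (0,5) → rotate → (-4.98837,-0.34076) → ×s → (-6.43566,-0.43963) → (-6.44,-0.44)
v6: (-3,2.5) → rotate → (-2.28973,-3.16341) → ×s → (-2.95405,-4.08121) → (-2.95,-4.08)

Cross-section at z=15.75: (-0.34,-4.55) (2.75,-2.40) (1.62,4.64) (-3.66,6.22) (-6.44,-0.44) (-2.95,-4.08)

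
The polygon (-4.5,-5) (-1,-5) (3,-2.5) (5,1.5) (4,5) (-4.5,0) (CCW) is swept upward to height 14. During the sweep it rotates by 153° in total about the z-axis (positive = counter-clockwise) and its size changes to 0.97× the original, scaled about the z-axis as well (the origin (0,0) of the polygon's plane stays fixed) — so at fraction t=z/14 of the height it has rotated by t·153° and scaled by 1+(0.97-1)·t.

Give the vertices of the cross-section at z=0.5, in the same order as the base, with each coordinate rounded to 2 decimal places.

t = z/height = 0.5/14 = 0.0357143
s = 1 + (scale-1)·z/height = 1 + (0.97-1)·0.5/14 = 0.998929
θ = twist·z/height = 153°·0.5/14 = 5.4643° = 0.095370 rad
cos θ = 0.995456, sin θ = 0.095225 (intermediates below are computed at full precision and shown rounded to 5 d.p.)
v1: (-4.5,-5) → rotate → (-4.00342,-5.40579) → ×s → (-3.99914,-5.40000) → (-4.00,-5.40)
v2: (-1,-5) → rotate → (-0.51933,-5.07250) → ×s → (-0.51877,-5.06707) → (-0.52,-5.07)
v3: (3,-2.5) → rotate → (3.22443,-2.20296) → ×s → (3.22098,-2.20060) → (3.22,-2.20)
v4: (5,1.5) → rotate → (4.83444,1.96931) → ×s → (4.82926,1.96720) → (4.83,1.97)
v5: (4,5) → rotate → (3.50570,5.35818) → ×s → (3.50194,5.35244) → (3.50,5.35)
v6: (-4.5,0) → rotate → (-4.47955,-0.42851) → ×s → (-4.47475,-0.42805) → (-4.47,-0.43)

Cross-section at z=0.5: (-4.00,-5.40) (-0.52,-5.07) (3.22,-2.20) (4.83,1.97) (3.50,5.35) (-4.47,-0.43)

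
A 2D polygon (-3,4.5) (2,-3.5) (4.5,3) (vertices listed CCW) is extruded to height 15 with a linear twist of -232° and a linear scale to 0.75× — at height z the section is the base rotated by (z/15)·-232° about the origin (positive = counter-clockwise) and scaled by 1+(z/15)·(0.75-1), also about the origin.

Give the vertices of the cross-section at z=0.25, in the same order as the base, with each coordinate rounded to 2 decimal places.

t = z/height = 0.25/15 = 0.0166667
s = 1 + (scale-1)·z/height = 1 + (0.75-1)·0.25/15 = 0.995833
θ = twist·z/height = -232°·0.25/15 = -3.8667° = -0.067486 rad
cos θ = 0.997724, sin θ = -0.067435 (intermediates below are computed at full precision and shown rounded to 5 d.p.)
v1: (-3,4.5) → rotate → (-2.68971,4.69206) → ×s → (-2.67851,4.67251) → (-2.68,4.67)
v2: (2,-3.5) → rotate → (1.75943,-3.62690) → ×s → (1.75209,-3.61179) → (1.75,-3.61)
v3: (4.5,3) → rotate → (4.69206,2.68971) → ×s → (4.67251,2.67851) → (4.67,2.68)

Cross-section at z=0.25: (-2.68,4.67) (1.75,-3.61) (4.67,2.68)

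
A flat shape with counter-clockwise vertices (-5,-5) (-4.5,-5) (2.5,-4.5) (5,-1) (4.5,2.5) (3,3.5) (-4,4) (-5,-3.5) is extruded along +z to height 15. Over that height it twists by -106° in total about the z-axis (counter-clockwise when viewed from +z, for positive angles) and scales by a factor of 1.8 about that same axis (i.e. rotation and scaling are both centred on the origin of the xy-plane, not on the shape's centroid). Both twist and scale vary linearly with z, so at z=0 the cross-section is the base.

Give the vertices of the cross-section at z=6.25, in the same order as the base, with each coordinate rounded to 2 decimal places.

t = z/height = 6.25/15 = 0.416667
s = 1 + (scale-1)·z/height = 1 + (1.8-1)·6.25/15 = 1.333333
θ = twist·z/height = -106°·6.25/15 = -44.1667° = -0.770854 rad
cos θ = 0.717316, sin θ = -0.696748 (intermediates below are computed at full precision and shown rounded to 5 d.p.)
v1: (-5,-5) → rotate → (-7.07032,-0.10284) → ×s → (-9.42709,-0.13712) → (-9.43,-0.14)
v2: (-4.5,-5) → rotate → (-6.71166,-0.45121) → ×s → (-8.94888,-0.60162) → (-8.95,-0.60)
v3: (2.5,-4.5) → rotate → (-1.34208,-4.96979) → ×s → (-1.78943,-6.62639) → (-1.79,-6.63)
v4: (5,-1) → rotate → (2.88983,-4.20106) → ×s → (3.85311,-5.60141) → (3.85,-5.60)
v5: (4.5,2.5) → rotate → (4.96979,-1.34208) → ×s → (6.62639,-1.78943) → (6.63,-1.79)
v6: (3,3.5) → rotate → (4.59057,0.42036) → ×s → (6.12075,0.56048) → (6.12,0.56)
v7: (-4,4) → rotate → (-0.08227,5.65626) → ×s → (-0.10970,7.54167) → (-0.11,7.54)
v8: (-5,-3.5) → rotate → (-6.02520,0.97313) → ×s → (-8.03360,1.29751) → (-8.03,1.30)

Cross-section at z=6.25: (-9.43,-0.14) (-8.95,-0.60) (-1.79,-6.63) (3.85,-5.60) (6.63,-1.79) (6.12,0.56) (-0.11,7.54) (-8.03,1.30)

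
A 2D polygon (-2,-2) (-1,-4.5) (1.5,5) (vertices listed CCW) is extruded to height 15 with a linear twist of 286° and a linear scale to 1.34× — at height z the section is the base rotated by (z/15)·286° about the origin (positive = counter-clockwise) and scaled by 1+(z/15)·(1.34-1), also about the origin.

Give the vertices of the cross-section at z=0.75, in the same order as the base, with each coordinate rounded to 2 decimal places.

t = z/height = 0.75/15 = 0.05
s = 1 + (scale-1)·z/height = 1 + (1.34-1)·0.75/15 = 1.017000
θ = twist·z/height = 286°·0.75/15 = 14.3000° = 0.249582 rad
cos θ = 0.969016, sin θ = 0.246999 (intermediates below are computed at full precision and shown rounded to 5 d.p.)
v1: (-2,-2) → rotate → (-1.44403,-2.43203) → ×s → (-1.46858,-2.47337) → (-1.47,-2.47)
v2: (-1,-4.5) → rotate → (0.14248,-4.60757) → ×s → (0.14490,-4.68590) → (0.14,-4.69)
v3: (1.5,5) → rotate → (0.21853,5.21558) → ×s → (0.22224,5.30424) → (0.22,5.30)

Cross-section at z=0.75: (-1.47,-2.47) (0.14,-4.69) (0.22,5.30)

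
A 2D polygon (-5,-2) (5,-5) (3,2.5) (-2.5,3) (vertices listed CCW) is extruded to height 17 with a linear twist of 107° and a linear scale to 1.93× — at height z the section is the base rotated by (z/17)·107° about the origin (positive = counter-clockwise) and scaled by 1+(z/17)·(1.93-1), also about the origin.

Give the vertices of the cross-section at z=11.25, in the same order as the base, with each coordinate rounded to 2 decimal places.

Cross-section at z=11.25: (0.40,-8.69) (10.28,4.97) (-2.22,5.90) (-5.90,-2.22)

t = z/height = 11.25/17 = 0.661765
s = 1 + (scale-1)·z/height = 1 + (1.93-1)·11.25/17 = 1.615441
θ = twist·z/height = 107°·11.25/17 = 70.8088° = 1.235847 rad
cos θ = 0.328721, sin θ = 0.944427 (intermediates below are computed at full precision and shown rounded to 5 d.p.)
v1: (-5,-2) → rotate → (0.24525,-5.37958) → ×s → (0.39618,-8.69039) → (0.40,-8.69)
v2: (5,-5) → rotate → (6.36574,3.07853) → ×s → (10.28348,4.97318) → (10.28,4.97)
v3: (3,2.5) → rotate → (-1.37490,3.65508) → ×s → (-2.22108,5.90457) → (-2.22,5.90)
v4: (-2.5,3) → rotate → (-3.65508,-1.37490) → ×s → (-5.90457,-2.22108) → (-5.90,-2.22)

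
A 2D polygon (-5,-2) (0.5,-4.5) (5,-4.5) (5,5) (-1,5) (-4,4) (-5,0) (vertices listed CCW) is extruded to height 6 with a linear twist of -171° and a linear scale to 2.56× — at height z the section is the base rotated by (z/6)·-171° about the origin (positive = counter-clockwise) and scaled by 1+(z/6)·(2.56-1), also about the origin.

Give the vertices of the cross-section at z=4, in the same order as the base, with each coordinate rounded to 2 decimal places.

t = z/height = 4/6 = 0.666667
s = 1 + (scale-1)·z/height = 1 + (2.56-1)·4/6 = 2.040000
θ = twist·z/height = -171°·4/6 = -114.0000° = -1.989675 rad
cos θ = -0.406737, sin θ = -0.913545 (intermediates below are computed at full precision and shown rounded to 5 d.p.)
v1: (-5,-2) → rotate → (0.20659,5.38120) → ×s → (0.42145,10.97765) → (0.42,10.98)
v2: (0.5,-4.5) → rotate → (-4.31432,1.37354) → ×s → (-8.80122,2.80203) → (-8.80,2.80)
v3: (5,-4.5) → rotate → (-6.14464,-2.73741) → ×s → (-12.53506,-5.58432) → (-12.54,-5.58)
v4: (5,5) → rotate → (2.53404,-6.60141) → ×s → (5.16945,-13.46688) → (5.17,-13.47)
v5: (-1,5) → rotate → (4.97446,-1.12014) → ×s → (10.14791,-2.28508) → (10.15,-2.29)
v6: (-4,4) → rotate → (5.28113,2.02724) → ×s → (10.77350,4.13556) → (10.77,4.14)
v7: (-5,0) → rotate → (2.03368,4.56773) → ×s → (4.14871,9.31816) → (4.15,9.32)

Cross-section at z=4: (0.42,10.98) (-8.80,2.80) (-12.54,-5.58) (5.17,-13.47) (10.15,-2.29) (10.77,4.14) (4.15,9.32)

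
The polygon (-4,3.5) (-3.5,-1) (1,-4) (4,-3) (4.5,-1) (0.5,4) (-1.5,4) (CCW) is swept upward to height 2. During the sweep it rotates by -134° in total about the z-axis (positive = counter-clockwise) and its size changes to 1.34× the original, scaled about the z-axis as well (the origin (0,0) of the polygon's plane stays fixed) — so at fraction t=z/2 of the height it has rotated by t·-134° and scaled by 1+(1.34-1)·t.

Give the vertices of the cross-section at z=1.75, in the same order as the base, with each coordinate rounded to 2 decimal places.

Cross-section at z=1.75: (6.41,2.53) (0.93,4.63) (-5.21,1.22) (-5.84,-2.83) (-3.83,-4.60) (4.32,-2.95) (5.51,-0.65)

t = z/height = 1.75/2 = 0.875
s = 1 + (scale-1)·z/height = 1 + (1.34-1)·1.75/2 = 1.297500
θ = twist·z/height = -134°·1.75/2 = -117.2500° = -2.046399 rad
cos θ = -0.457874, sin θ = -0.889017 (intermediates below are computed at full precision and shown rounded to 5 d.p.)
v1: (-4,3.5) → rotate → (4.94306,1.95351) → ×s → (6.41361,2.53468) → (6.41,2.53)
v2: (-3.5,-1) → rotate → (0.71354,3.56943) → ×s → (0.92582,4.63134) → (0.93,4.63)
v3: (1,-4) → rotate → (-4.01394,0.94248) → ×s → (-5.20809,1.22287) → (-5.21,1.22)
v4: (4,-3) → rotate → (-4.49855,-2.18245) → ×s → (-5.83686,-2.83172) → (-5.84,-2.83)
v5: (4.5,-1) → rotate → (-2.94945,-3.54270) → ×s → (-3.82691,-4.59666) → (-3.83,-4.60)
v6: (0.5,4) → rotate → (3.32713,-2.27600) → ×s → (4.31695,-2.95312) → (4.32,-2.95)
v7: (-1.5,4) → rotate → (4.24288,-0.49797) → ×s → (5.50514,-0.64612) → (5.51,-0.65)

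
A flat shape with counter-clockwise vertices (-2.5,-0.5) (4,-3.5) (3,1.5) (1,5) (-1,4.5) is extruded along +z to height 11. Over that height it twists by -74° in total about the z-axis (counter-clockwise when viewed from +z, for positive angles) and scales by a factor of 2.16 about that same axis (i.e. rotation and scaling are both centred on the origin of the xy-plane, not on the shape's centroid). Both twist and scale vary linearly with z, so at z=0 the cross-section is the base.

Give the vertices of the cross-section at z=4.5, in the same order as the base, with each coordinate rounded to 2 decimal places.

t = z/height = 4.5/11 = 0.409091
s = 1 + (scale-1)·z/height = 1 + (2.16-1)·4.5/11 = 1.474545
θ = twist·z/height = -74°·4.5/11 = -30.2727° = -0.528359 rad
cos θ = 0.863636, sin θ = -0.504117 (intermediates below are computed at full precision and shown rounded to 5 d.p.)
v1: (-2.5,-0.5) → rotate → (-2.41115,0.82847) → ×s → (-3.55535,1.22162) → (-3.56,1.22)
v2: (4,-3.5) → rotate → (1.69013,-5.03919) → ×s → (2.49218,-7.43052) → (2.49,-7.43)
v3: (3,1.5) → rotate → (3.34708,-0.21690) → ×s → (4.93542,-0.31982) → (4.94,-0.32)
v4: (1,5) → rotate → (3.38422,3.81406) → ×s → (4.99018,5.62401) → (4.99,5.62)
v5: (-1,4.5) → rotate → (1.40489,4.39048) → ×s → (2.07157,6.47396) → (2.07,6.47)

Cross-section at z=4.5: (-3.56,1.22) (2.49,-7.43) (4.94,-0.32) (4.99,5.62) (2.07,6.47)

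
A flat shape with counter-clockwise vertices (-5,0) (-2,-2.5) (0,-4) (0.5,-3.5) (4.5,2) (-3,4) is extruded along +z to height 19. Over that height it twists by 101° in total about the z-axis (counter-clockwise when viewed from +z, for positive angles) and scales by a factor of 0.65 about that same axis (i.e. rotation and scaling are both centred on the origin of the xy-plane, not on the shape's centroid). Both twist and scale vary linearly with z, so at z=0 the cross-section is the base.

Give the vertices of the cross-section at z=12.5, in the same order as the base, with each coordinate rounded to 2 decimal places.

t = z/height = 12.5/19 = 0.657895
s = 1 + (scale-1)·z/height = 1 + (0.65-1)·12.5/19 = 0.769737
θ = twist·z/height = 101°·12.5/19 = 66.4474° = 1.159725 rad
cos θ = 0.399591, sin θ = 0.916693 (intermediates below are computed at full precision and shown rounded to 5 d.p.)
v1: (-5,0) → rotate → (-1.99796,-4.58347) → ×s → (-1.53790,-3.52806) → (-1.54,-3.53)
v2: (-2,-2.5) → rotate → (1.49255,-2.83237) → ×s → (1.14887,-2.18018) → (1.15,-2.18)
v3: (0,-4) → rotate → (3.66677,-1.59837) → ×s → (2.82245,-1.23032) → (2.82,-1.23)
v4: (0.5,-3.5) → rotate → (3.40822,-0.94022) → ×s → (2.62343,-0.72372) → (2.62,-0.72)
v5: (4.5,2) → rotate → (-0.03523,4.92430) → ×s → (-0.02711,3.79042) → (-0.03,3.79)
v6: (-3,4) → rotate → (-4.86555,-1.15171) → ×s → (-3.74519,-0.88652) → (-3.75,-0.89)

Cross-section at z=12.5: (-1.54,-3.53) (1.15,-2.18) (2.82,-1.23) (2.62,-0.72) (-0.03,3.79) (-3.75,-0.89)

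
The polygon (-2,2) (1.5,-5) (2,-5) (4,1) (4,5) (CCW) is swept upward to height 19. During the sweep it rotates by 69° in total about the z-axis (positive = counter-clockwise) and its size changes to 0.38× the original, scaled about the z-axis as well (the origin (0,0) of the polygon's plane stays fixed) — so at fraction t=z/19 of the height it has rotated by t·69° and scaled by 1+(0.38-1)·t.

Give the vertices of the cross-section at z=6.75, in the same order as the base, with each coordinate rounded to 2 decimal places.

Cross-section at z=6.75: (-2.07,0.77) (2.68,-3.06) (3.04,-2.90) (2.51,2.00) (1.22,4.84)

t = z/height = 6.75/19 = 0.355263
s = 1 + (scale-1)·z/height = 1 + (0.38-1)·6.75/19 = 0.779737
θ = twist·z/height = 69°·6.75/19 = 24.5132° = 0.427835 rad
cos θ = 0.909866, sin θ = 0.414902 (intermediates below are computed at full precision and shown rounded to 5 d.p.)
v1: (-2,2) → rotate → (-2.64954,0.98993) → ×s → (-2.06594,0.77188) → (-2.07,0.77)
v2: (1.5,-5) → rotate → (3.43931,-3.92698) → ×s → (2.68176,-3.06201) → (2.68,-3.06)
v3: (2,-5) → rotate → (3.89424,-3.71953) → ×s → (3.03648,-2.90025) → (3.04,-2.90)
v4: (4,1) → rotate → (3.22456,2.56947) → ×s → (2.51431,2.00351) → (2.51,2.00)
v5: (4,5) → rotate → (1.56495,6.20894) → ×s → (1.22025,4.84134) → (1.22,4.84)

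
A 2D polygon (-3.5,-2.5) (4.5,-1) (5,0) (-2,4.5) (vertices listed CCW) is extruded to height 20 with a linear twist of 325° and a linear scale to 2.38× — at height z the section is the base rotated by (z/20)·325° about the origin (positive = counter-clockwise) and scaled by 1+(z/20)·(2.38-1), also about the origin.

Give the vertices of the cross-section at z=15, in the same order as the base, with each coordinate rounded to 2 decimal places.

Cross-section at z=15: (-1.41,8.64) (-5.88,-7.31) (-4.50,-9.13) (10.01,-0.40)

t = z/height = 15/20 = 0.75
s = 1 + (scale-1)·z/height = 1 + (2.38-1)·15/20 = 2.035000
θ = twist·z/height = 325°·15/20 = 243.7500° = 4.254240 rad
cos θ = -0.442289, sin θ = -0.896873 (intermediates below are computed at full precision and shown rounded to 5 d.p.)
v1: (-3.5,-2.5) → rotate → (-0.69417,4.24478) → ×s → (-1.41264,8.63812) → (-1.41,8.64)
v2: (4.5,-1) → rotate → (-2.88717,-3.59364) → ×s → (-5.87539,-7.31305) → (-5.88,-7.31)
v3: (5,0) → rotate → (-2.21144,-4.48436) → ×s → (-4.50029,-9.12568) → (-4.50,-9.13)
v4: (-2,4.5) → rotate → (4.92050,-0.19655) → ×s → (10.01323,-0.39999) → (10.01,-0.40)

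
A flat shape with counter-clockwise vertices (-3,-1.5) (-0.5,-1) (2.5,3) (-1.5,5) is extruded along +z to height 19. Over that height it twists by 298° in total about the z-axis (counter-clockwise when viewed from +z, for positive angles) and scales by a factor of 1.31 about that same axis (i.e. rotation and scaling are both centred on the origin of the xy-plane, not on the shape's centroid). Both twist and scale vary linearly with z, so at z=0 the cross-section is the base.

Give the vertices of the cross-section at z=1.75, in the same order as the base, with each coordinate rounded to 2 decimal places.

t = z/height = 1.75/19 = 0.0921053
s = 1 + (scale-1)·z/height = 1 + (1.31-1)·1.75/19 = 1.028553
θ = twist·z/height = 298°·1.75/19 = 27.4474° = 0.479047 rad
cos θ = 0.887435, sin θ = 0.460934 (intermediates below are computed at full precision and shown rounded to 5 d.p.)
v1: (-3,-1.5) → rotate → (-1.97090,-2.71395) → ×s → (-2.02718,-2.79144) → (-2.03,-2.79)
v2: (-0.5,-1) → rotate → (0.01722,-1.11790) → ×s → (0.01771,-1.14982) → (0.02,-1.15)
v3: (2.5,3) → rotate → (0.83579,3.81464) → ×s → (0.85965,3.92356) → (0.86,3.92)
v4: (-1.5,5) → rotate → (-3.63582,3.74577) → ×s → (-3.73963,3.85272) → (-3.74,3.85)

Cross-section at z=1.75: (-2.03,-2.79) (0.02,-1.15) (0.86,3.92) (-3.74,3.85)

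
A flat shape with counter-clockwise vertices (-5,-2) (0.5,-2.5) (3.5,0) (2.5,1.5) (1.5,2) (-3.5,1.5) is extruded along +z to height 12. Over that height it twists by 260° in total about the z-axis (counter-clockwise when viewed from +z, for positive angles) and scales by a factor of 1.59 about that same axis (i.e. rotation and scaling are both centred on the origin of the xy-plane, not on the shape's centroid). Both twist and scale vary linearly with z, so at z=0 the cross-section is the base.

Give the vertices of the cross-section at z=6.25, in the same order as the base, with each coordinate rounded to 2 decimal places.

t = z/height = 6.25/12 = 0.520833
s = 1 + (scale-1)·z/height = 1 + (1.59-1)·6.25/12 = 1.307292
θ = twist·z/height = 260°·6.25/12 = 135.4167° = 2.363467 rad
cos θ = -0.712230, sin θ = 0.701946 (intermediates below are computed at full precision and shown rounded to 5 d.p.)
v1: (-5,-2) → rotate → (4.96504,-2.08527) → ×s → (6.49076,-2.72605) → (6.49,-2.73)
v2: (0.5,-2.5) → rotate → (1.39875,2.13155) → ×s → (1.82857,2.78656) → (1.83,2.79)
v3: (3.5,0) → rotate → (-2.49281,2.45681) → ×s → (-3.25882,3.21177) → (-3.26,3.21)
v4: (2.5,1.5) → rotate → (-2.83349,0.68652) → ×s → (-3.70420,0.89748) → (-3.70,0.90)
v5: (1.5,2) → rotate → (-2.47224,-0.37154) → ×s → (-3.23194,-0.48571) → (-3.23,-0.49)
v6: (-3.5,1.5) → rotate → (1.43989,-3.52516) → ×s → (1.88235,-4.60841) → (1.88,-4.61)

Cross-section at z=6.25: (6.49,-2.73) (1.83,2.79) (-3.26,3.21) (-3.70,0.90) (-3.23,-0.49) (1.88,-4.61)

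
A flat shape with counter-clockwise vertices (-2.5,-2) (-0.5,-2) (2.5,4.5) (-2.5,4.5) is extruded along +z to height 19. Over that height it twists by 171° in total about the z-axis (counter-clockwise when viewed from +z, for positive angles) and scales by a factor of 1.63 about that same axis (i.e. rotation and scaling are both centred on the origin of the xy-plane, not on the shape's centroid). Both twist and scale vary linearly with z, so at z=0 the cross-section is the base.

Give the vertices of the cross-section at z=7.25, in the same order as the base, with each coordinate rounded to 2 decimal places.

Cross-section at z=7.25: (0.95,-3.85) (1.99,-1.60) (-3.77,5.15) (-6.37,-0.48)

t = z/height = 7.25/19 = 0.381579
s = 1 + (scale-1)·z/height = 1 + (1.63-1)·7.25/19 = 1.240395
θ = twist·z/height = 171°·7.25/19 = 65.2500° = 1.138827 rad
cos θ = 0.418660, sin θ = 0.908143 (intermediates below are computed at full precision and shown rounded to 5 d.p.)
v1: (-2.5,-2) → rotate → (0.76964,-3.10768) → ×s → (0.95465,-3.85475) → (0.95,-3.85)
v2: (-0.5,-2) → rotate → (1.60696,-1.29139) → ×s → (1.99326,-1.60183) → (1.99,-1.60)
v3: (2.5,4.5) → rotate → (-3.03999,4.15433) → ×s → (-3.77079,5.15301) → (-3.77,5.15)
v4: (-2.5,4.5) → rotate → (-5.13329,-0.38639) → ×s → (-6.36731,-0.47928) → (-6.37,-0.48)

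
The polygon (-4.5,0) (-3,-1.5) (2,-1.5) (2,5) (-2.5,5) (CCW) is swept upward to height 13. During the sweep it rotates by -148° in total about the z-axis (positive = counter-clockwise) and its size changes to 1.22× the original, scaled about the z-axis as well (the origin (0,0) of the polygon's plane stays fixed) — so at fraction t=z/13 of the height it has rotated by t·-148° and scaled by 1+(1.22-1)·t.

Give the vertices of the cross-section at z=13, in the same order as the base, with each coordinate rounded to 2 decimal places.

Cross-section at z=13: (4.66,2.91) (2.13,3.49) (-3.04,0.26) (1.16,-6.47) (5.82,-3.56)

t = z/height = 13/13 = 1
s = 1 + (scale-1)·z/height = 1 + (1.22-1)·13/13 = 1.220000
θ = twist·z/height = -148°·13/13 = -148.0000° = -2.583087 rad
cos θ = -0.848048, sin θ = -0.529919 (intermediates below are computed at full precision and shown rounded to 5 d.p.)
v1: (-4.5,0) → rotate → (3.81622,2.38464) → ×s → (4.65578,2.90926) → (4.66,2.91)
v2: (-3,-1.5) → rotate → (1.74927,2.86183) → ×s → (2.13410,3.49143) → (2.13,3.49)
v3: (2,-1.5) → rotate → (-2.49098,0.21223) → ×s → (-3.03899,0.25893) → (-3.04,0.26)
v4: (2,5) → rotate → (0.95350,-5.30008) → ×s → (1.16327,-6.46610) → (1.16,-6.47)
v5: (-2.5,5) → rotate → (4.76972,-2.91544) → ×s → (5.81905,-3.55684) → (5.82,-3.56)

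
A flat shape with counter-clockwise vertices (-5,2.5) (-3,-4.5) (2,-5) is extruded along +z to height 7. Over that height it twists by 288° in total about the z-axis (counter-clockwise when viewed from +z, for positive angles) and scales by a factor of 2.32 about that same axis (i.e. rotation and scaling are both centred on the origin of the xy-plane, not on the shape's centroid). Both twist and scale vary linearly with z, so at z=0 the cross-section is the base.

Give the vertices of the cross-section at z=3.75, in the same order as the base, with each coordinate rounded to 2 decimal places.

Cross-section at z=3.75: (5.84,-7.55) (7.95,4.70) (0.63,9.17)

t = z/height = 3.75/7 = 0.535714
s = 1 + (scale-1)·z/height = 1 + (2.32-1)·3.75/7 = 1.707143
θ = twist·z/height = 288°·3.75/7 = 154.2857° = 2.692794 rad
cos θ = -0.900969, sin θ = 0.433884 (intermediates below are computed at full precision and shown rounded to 5 d.p.)
v1: (-5,2.5) → rotate → (3.42013,-4.42184) → ×s → (5.83866,-7.54871) → (5.84,-7.55)
v2: (-3,-4.5) → rotate → (4.65538,2.75271) → ×s → (7.94740,4.69927) → (7.95,4.70)
v3: (2,-5) → rotate → (0.36748,5.37261) → ×s → (0.62734,9.17182) → (0.63,9.17)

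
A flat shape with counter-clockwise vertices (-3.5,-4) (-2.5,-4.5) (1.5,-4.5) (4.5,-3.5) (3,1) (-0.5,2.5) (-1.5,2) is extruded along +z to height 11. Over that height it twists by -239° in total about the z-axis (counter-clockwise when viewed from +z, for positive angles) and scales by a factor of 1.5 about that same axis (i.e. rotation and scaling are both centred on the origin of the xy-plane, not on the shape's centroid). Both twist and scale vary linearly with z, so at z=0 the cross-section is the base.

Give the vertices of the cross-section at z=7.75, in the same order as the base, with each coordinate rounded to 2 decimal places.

t = z/height = 7.75/11 = 0.704545
s = 1 + (scale-1)·z/height = 1 + (1.5-1)·7.75/11 = 1.352273
θ = twist·z/height = -239°·7.75/11 = -168.3864° = -2.938896 rad
cos θ = -0.979527, sin θ = -0.201311 (intermediates below are computed at full precision and shown rounded to 5 d.p.)
v1: (-3.5,-4) → rotate → (2.62310,4.62270) → ×s → (3.54715,6.25115) → (3.55,6.25)
v2: (-2.5,-4.5) → rotate → (1.54292,4.91115) → ×s → (2.08645,6.64122) → (2.09,6.64)
v3: (1.5,-4.5) → rotate → (-2.37519,4.10591) → ×s → (-3.21191,5.55231) → (-3.21,5.55)
v4: (4.5,-3.5) → rotate → (-5.11246,2.52245) → ×s → (-6.91344,3.41103) → (-6.91,3.41)
v5: (3,1) → rotate → (-2.73727,-1.58346) → ×s → (-3.70154,-2.14127) → (-3.70,-2.14)
v6: (-0.5,2.5) → rotate → (0.99304,-2.34816) → ×s → (1.34286,-3.17536) → (1.34,-3.18)
v7: (-1.5,2) → rotate → (1.87191,-1.65709) → ×s → (2.53134,-2.24084) → (2.53,-2.24)

Cross-section at z=7.75: (3.55,6.25) (2.09,6.64) (-3.21,5.55) (-6.91,3.41) (-3.70,-2.14) (1.34,-3.18) (2.53,-2.24)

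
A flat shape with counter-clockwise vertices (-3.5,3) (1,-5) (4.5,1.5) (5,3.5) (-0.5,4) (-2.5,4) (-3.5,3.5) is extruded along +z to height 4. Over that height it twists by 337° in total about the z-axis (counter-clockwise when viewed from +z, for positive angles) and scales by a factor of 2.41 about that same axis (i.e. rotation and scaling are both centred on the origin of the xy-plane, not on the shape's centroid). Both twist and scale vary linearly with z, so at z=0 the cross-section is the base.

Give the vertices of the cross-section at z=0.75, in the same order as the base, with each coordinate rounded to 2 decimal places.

t = z/height = 0.75/4 = 0.1875
s = 1 + (scale-1)·z/height = 1 + (2.41-1)·0.75/4 = 1.264375
θ = twist·z/height = 337°·0.75/4 = 63.1875° = 1.102830 rad
cos θ = 0.451072, sin θ = 0.892487 (intermediates below are computed at full precision and shown rounded to 5 d.p.)
v1: (-3.5,3) → rotate → (-4.25622,-1.77049) → ×s → (-5.38145,-2.23856) → (-5.38,-2.24)
v2: (1,-5) → rotate → (4.91351,-1.36287) → ×s → (6.21252,-1.72318) → (6.21,-1.72)
v3: (4.5,1.5) → rotate → (0.69109,4.69280) → ×s → (0.87380,5.93346) → (0.87,5.93)
v4: (5,3.5) → rotate → (-0.86834,6.04119) → ×s → (-1.09791,7.63833) → (-1.10,7.64)
v5: (-0.5,4) → rotate → (-3.79549,1.35805) → ×s → (-4.79892,1.71708) → (-4.80,1.72)
v6: (-2.5,4) → rotate → (-4.69763,-0.42693) → ×s → (-5.93957,-0.53980) → (-5.94,-0.54)
v7: (-3.5,3.5) → rotate → (-4.70246,-1.54495) → ×s → (-5.94567,-1.95340) → (-5.95,-1.95)

Cross-section at z=0.75: (-5.38,-2.24) (6.21,-1.72) (0.87,5.93) (-1.10,7.64) (-4.80,1.72) (-5.94,-0.54) (-5.95,-1.95)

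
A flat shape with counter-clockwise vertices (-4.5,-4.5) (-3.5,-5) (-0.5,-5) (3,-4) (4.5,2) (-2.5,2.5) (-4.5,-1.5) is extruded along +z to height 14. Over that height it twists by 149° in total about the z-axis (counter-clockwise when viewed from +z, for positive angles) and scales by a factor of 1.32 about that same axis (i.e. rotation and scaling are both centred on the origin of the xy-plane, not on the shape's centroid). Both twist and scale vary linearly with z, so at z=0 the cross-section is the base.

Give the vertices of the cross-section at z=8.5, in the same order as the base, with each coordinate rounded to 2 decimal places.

t = z/height = 8.5/14 = 0.607143
s = 1 + (scale-1)·z/height = 1 + (1.32-1)·8.5/14 = 1.194286
θ = twist·z/height = 149°·8.5/14 = 90.4643° = 1.578900 rad
cos θ = -0.008103, sin θ = 0.999967 (intermediates below are computed at full precision and shown rounded to 5 d.p.)
v1: (-4.5,-4.5) → rotate → (4.53632,-4.46339) → ×s → (5.41766,-5.33056) → (5.42,-5.33)
v2: (-3.5,-5) → rotate → (5.02820,-3.45937) → ×s → (6.00510,-4.13147) → (6.01,-4.13)
v3: (-0.5,-5) → rotate → (5.00389,-0.45947) → ×s → (5.97607,-0.54874) → (5.98,-0.55)
v4: (3,-4) → rotate → (3.97556,3.03231) → ×s → (4.74795,3.62145) → (4.75,3.62)
v5: (4.5,2) → rotate → (-2.03640,4.48365) → ×s → (-2.43204,5.35475) → (-2.43,5.35)
v6: (-2.5,2.5) → rotate → (-2.47966,-2.52018) → ×s → (-2.96142,-3.00981) → (-2.96,-3.01)
v7: (-4.5,-1.5) → rotate → (1.53642,-4.48770) → ×s → (1.83492,-5.35959) → (1.83,-5.36)

Cross-section at z=8.5: (5.42,-5.33) (6.01,-4.13) (5.98,-0.55) (4.75,3.62) (-2.43,5.35) (-2.96,-3.01) (1.83,-5.36)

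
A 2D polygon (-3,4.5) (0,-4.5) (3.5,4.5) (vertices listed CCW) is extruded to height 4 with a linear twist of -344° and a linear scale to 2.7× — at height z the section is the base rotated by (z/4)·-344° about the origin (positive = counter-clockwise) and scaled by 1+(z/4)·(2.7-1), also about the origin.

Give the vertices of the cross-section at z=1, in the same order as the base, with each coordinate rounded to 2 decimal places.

Cross-section at z=1: (6.10,4.71) (-6.40,-0.45) (6.74,-4.53)

t = z/height = 1/4 = 0.25
s = 1 + (scale-1)·z/height = 1 + (2.7-1)·1/4 = 1.425000
θ = twist·z/height = -344°·1/4 = -86.0000° = -1.500983 rad
cos θ = 0.069756, sin θ = -0.997564 (intermediates below are computed at full precision and shown rounded to 5 d.p.)
v1: (-3,4.5) → rotate → (4.27977,3.30660) → ×s → (6.09867,4.71190) → (6.10,4.71)
v2: (0,-4.5) → rotate → (-4.48904,-0.31390) → ×s → (-6.39688,-0.44731) → (-6.40,-0.45)
v3: (3.5,4.5) → rotate → (4.73319,-3.17757) → ×s → (6.74479,-4.52804) → (6.74,-4.53)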